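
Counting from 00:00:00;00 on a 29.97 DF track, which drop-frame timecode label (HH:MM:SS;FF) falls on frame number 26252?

Each 10-minute DF block holds 10 × 60 × 30 − 9 × 2 = 17982 frames. 26252 ÷ 17982 → 1 full block, remainder 8270.
Within the partial block the first minute is 1800 frames and each further minute 1798, so 4 further minute boundaries passed. Total skipped labels = 18 × 1 + 2 × 4 = 26.
Non-drop label index = 26252 + 26 = 26278; at 30 labels/s that is 00:14:35:28, i.e. DF 00:14:35;28.

00:14:35;28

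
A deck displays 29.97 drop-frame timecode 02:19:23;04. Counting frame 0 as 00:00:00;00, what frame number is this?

250642

As if non-drop at 30 labels/s: (2 × 3600 + 19 × 60 + 23) × 30 + 4 = 250894.
Minute boundaries passed: 139; those not divisible by 10: 139 − 13 = 126; dropped labels = 2 × 126 = 252.
Actual frame index = 250894 − 252 = 250642.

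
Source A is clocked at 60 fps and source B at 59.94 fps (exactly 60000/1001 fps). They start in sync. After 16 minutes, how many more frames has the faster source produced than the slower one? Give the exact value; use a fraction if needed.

57600/1001 frames

16 min = 960 s.
A emits 60 × 960 = 57600 frames; B emits 60000/1001 × 960 = 57600000/1001.
Difference = 57600/1001 frames (≈ 57.5425); B is behind A.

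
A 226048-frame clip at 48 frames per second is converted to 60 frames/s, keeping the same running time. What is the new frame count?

282560 frames

Target frames = source frames × (target rate / source rate) = 226048 × (60)/(48) = 226048 × 5/4 = 282560.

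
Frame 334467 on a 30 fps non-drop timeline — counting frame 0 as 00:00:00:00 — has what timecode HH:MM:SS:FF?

03:05:48:27

334467 ÷ 30 = 11148 full seconds, remainder 27 frames.
11148 s = 3 h 5 min 48 s.
Timecode: 03:05:48:27.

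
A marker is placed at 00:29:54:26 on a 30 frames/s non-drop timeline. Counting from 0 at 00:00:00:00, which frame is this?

Total seconds to the label: (0 × 3600 + 29 × 60 + 54) = 1794.
Frame index = 1794 × 30 + 26 = 53846.

53846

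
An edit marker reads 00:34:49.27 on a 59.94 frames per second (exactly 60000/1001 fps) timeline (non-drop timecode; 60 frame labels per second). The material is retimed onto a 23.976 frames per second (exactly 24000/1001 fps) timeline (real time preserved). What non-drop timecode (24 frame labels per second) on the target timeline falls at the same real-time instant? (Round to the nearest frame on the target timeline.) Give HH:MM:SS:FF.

00:34:49:11

Source frame index: (0×3600 + 34×60 + 49) × 60 + 27 = 125367.
Real time: 125367 / (60000/1001) = 41830789/20000 s.
Target frame: (41830789/20000) × (24000/1001) = 250734/5 ≈ 50146.800 → 50147.
At 24 labels/s: frame 50147 → 00:34:49:11.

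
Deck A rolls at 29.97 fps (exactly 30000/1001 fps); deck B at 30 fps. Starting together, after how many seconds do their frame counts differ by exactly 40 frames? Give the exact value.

4004/3 seconds

The gap grows by |30 − 30000/1001| = 30/1001 frames per second.
Time for a 40-frame gap: 40 ÷ (30/1001) = 4004/3 s.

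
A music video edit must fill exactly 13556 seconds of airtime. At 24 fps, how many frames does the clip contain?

Frames = 13556 × 24 = 325344.

325344 frames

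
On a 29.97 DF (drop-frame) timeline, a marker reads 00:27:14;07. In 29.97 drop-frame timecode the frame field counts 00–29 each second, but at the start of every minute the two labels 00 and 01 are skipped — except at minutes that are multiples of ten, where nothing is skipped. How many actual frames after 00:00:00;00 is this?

48977

Complete 10-minute blocks: 2, each 17982 frames → 35964.
Remaining 7 whole minutes in the current block: 1800 + 6 × 1798 = 12588 frames.
Within the current minute: 14 × 30 + 7 − 2 = 425 (labels ;00/;01 skipped at this minute). Total = 35964 + 12588 + 425 = 48977.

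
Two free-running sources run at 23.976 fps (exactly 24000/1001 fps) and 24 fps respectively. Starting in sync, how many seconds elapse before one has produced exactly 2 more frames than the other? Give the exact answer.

The gap grows by |24 − 24000/1001| = 24/1001 frames per second.
Time for a 2-frame gap: 2 ÷ (24/1001) = 1001/12 s.

1001/12 seconds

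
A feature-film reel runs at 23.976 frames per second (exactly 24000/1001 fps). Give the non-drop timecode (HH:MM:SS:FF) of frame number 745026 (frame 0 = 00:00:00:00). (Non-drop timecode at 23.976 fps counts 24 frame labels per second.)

08:37:22:18

745026 ÷ 24 = 31042 full seconds, remainder 18 frames.
31042 s = 8 h 37 min 22 s.
Timecode: 08:37:22:18.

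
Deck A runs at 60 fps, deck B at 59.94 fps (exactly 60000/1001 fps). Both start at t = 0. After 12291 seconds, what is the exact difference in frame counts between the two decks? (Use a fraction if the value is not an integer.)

A emits 60 × 12291 = 737460 frames; B emits 60000/1001 × 12291 = 737460000/1001.
Difference = 737460/1001 frames (≈ 736.7233); B is behind A.

737460/1001 frames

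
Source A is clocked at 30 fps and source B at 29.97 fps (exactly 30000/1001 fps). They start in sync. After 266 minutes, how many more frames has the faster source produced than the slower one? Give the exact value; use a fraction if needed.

266 min = 15960 s.
A emits 30 × 15960 = 478800 frames; B emits 30000/1001 × 15960 = 68400000/143.
Difference = 68400/143 frames (≈ 478.3217); B is behind A.

68400/143 frames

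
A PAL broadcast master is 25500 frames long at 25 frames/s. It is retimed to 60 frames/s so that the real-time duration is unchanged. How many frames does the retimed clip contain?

61200 frames

Target frames = source frames × (target rate / source rate) = 25500 × (60)/(25) = 25500 × 12/5 = 61200.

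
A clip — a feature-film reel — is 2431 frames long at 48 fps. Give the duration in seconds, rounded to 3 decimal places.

50.646 seconds

Running time = 2431 × 1/48 = 2431/48 s ≈ 50.646 s.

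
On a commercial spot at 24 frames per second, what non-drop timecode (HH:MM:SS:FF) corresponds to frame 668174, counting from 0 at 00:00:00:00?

07:44:00:14

668174 ÷ 24 = 27840 full seconds, remainder 14 frames.
27840 s = 7 h 44 min 0 s.
Timecode: 07:44:00:14.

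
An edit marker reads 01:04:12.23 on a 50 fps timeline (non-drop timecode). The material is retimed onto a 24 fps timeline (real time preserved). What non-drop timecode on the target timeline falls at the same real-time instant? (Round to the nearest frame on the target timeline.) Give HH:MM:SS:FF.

Source frame index: (1×3600 + 4×60 + 12) × 50 + 23 = 192623.
Real time: 192623 / (50) = 192623/50 s.
Target frame: (192623/50) × (24) = 2311476/25 ≈ 92459.040 → 92459.
At 24 labels/s: frame 92459 → 01:04:12:11.

01:04:12:11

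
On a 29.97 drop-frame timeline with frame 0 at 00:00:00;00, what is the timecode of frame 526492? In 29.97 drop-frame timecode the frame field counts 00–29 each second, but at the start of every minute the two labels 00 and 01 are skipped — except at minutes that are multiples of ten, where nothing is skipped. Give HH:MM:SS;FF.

Each 10-minute DF block holds 10 × 60 × 30 − 9 × 2 = 17982 frames. 526492 ÷ 17982 → 29 full blocks, remainder 5014.
Within the partial block the first minute is 1800 frames and each further minute 1798, so 2 further minute boundaries passed. Total skipped labels = 18 × 29 + 2 × 2 = 526.
Non-drop label index = 526492 + 526 = 527018; at 30 labels/s that is 04:52:47:08, i.e. DF 04:52:47;08.

04:52:47;08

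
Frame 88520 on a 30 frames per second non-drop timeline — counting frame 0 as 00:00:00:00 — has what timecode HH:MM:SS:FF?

00:49:10:20

88520 ÷ 30 = 2950 full seconds, remainder 20 frames.
2950 s = 0 h 49 min 10 s.
Timecode: 00:49:10:20.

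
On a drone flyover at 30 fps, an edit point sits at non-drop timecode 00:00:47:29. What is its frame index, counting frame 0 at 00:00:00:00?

frame 1439

Total seconds to the label: (0 × 3600 + 0 × 60 + 47) = 47.
Frame index = 47 × 30 + 29 = 1439.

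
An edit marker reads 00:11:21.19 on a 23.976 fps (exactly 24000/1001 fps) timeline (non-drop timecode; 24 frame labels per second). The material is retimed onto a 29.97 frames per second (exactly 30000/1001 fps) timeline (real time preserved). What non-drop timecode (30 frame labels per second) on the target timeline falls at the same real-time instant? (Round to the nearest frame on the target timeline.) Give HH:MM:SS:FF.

00:11:21:24

Source frame index: (0×3600 + 11×60 + 21) × 24 + 19 = 16363.
Real time: 16363 / (24000/1001) = 16379363/24000 s.
Target frame: (16379363/24000) × (30000/1001) = 81815/4 ≈ 20453.750 → 20454.
At 30 labels/s: frame 20454 → 00:11:21:24.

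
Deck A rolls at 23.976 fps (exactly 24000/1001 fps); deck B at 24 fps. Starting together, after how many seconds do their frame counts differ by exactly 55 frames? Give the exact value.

55055/24 seconds

The gap grows by |24 − 24000/1001| = 24/1001 frames per second.
Time for a 55-frame gap: 55 ÷ (24/1001) = 55055/24 s.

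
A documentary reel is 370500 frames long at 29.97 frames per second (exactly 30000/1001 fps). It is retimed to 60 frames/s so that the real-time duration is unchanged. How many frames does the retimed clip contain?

Target frames = source frames × (target rate / source rate) = 370500 × (60)/(30000/1001) = 370500 × 1001/500 = 741741.

741741 frames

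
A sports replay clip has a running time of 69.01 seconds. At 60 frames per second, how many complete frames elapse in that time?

Frames = 69.01 × 60 = 20703/5 ≈ 4140.6000.
Complete frames: 4140.

4140 frames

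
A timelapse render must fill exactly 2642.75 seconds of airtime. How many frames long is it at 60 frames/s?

158565 frames

Frames = 2642.75 × 60 = 158565.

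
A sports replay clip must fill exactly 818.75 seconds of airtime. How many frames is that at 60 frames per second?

Frames = 818.75 × 60 = 49125.

49125 frames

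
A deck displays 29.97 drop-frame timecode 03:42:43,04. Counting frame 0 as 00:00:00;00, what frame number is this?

400494

Complete 10-minute blocks: 22, each 17982 frames → 395604.
Remaining 2 whole minutes in the current block: 1800 + 1 × 1798 = 3598 frames.
Within the current minute: 43 × 30 + 4 − 2 = 1292 (labels ;00/;01 skipped at this minute). Total = 395604 + 3598 + 1292 = 400494.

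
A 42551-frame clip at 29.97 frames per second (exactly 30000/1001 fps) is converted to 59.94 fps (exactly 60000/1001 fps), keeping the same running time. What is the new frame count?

85102 frames

Frames at target rate = 42551 × (60000/1001) / (30000/1001) = 85102.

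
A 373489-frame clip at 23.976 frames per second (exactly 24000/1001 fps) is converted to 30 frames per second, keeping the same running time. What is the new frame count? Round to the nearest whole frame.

467328 frames

Frames at target rate = 373489 × (30) / (24000/1001) = 373862489/800 ≈ 467328.111.
Nearest whole frame: 467328.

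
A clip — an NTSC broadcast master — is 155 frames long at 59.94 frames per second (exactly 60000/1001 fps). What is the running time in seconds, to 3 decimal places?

2.586 seconds

Running time = 155 × 1001/60000 = 31031/12000 s ≈ 2.586 s.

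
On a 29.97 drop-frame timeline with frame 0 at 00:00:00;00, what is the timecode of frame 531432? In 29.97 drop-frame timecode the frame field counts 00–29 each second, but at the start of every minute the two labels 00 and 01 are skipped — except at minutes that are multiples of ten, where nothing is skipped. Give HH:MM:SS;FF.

04:55:32;04

Each 10-minute DF block holds 10 × 60 × 30 − 9 × 2 = 17982 frames. 531432 ÷ 17982 → 29 full blocks, remainder 9954.
Within the partial block the first minute is 1800 frames and each further minute 1798, so 5 further minute boundaries passed. Total skipped labels = 18 × 29 + 2 × 5 = 532.
Non-drop label index = 531432 + 532 = 531964; at 30 labels/s that is 04:55:32:04, i.e. DF 04:55:32;04.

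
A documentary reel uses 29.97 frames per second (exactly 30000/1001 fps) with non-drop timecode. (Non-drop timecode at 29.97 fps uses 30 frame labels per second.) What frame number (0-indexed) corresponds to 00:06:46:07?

12187

Total seconds to the label: (0 × 3600 + 6 × 60 + 46) = 406.
Frame index = 406 × 30 + 7 = 12187.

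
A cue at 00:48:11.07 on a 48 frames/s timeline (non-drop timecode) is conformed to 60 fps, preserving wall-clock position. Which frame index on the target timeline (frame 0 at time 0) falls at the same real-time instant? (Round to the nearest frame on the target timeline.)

frame 173469

Source frame index: (0×3600 + 48×60 + 11) × 48 + 7 = 138775.
Real time: 138775 / (48) = 138775/48 s.
Target frame: (138775/48) × (60) = 693875/4 ≈ 173468.750 → 173469.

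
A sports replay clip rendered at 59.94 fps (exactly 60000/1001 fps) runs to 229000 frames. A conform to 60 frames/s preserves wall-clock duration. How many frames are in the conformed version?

229229 frames

Target frames = source frames × (target rate / source rate) = 229000 × (60)/(60000/1001) = 229000 × 1001/1000 = 229229.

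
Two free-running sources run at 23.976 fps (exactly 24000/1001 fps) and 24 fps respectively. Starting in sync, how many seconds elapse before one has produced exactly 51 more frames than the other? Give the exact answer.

The gap grows by |24 − 24000/1001| = 24/1001 frames per second.
Time for a 51-frame gap: 51 ÷ (24/1001) = 2127.125 s.

2127.125 seconds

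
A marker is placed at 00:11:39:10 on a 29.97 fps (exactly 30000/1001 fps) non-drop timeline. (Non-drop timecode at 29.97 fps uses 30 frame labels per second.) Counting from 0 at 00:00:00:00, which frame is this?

Total seconds to the label: (0 × 3600 + 11 × 60 + 39) = 699.
Frame index = 699 × 30 + 10 = 20980.

frame 20980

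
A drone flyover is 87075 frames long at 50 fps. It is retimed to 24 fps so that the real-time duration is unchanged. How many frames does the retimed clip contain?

Target frames = source frames × (target rate / source rate) = 87075 × (24)/(50) = 87075 × 12/25 = 41796.

41796 frames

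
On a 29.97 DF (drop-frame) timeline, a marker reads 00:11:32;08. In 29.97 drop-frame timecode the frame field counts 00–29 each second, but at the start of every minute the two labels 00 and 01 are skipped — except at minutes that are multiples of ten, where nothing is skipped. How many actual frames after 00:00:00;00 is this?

20748

Complete 10-minute blocks: 1, each 17982 frames → 17982.
Remaining 1 whole minute in the current block: 1800 + 0 × 1798 = 1800 frames.
Within the current minute: 32 × 30 + 8 − 2 = 966 (labels ;00/;01 skipped at this minute). Total = 17982 + 1800 + 966 = 20748.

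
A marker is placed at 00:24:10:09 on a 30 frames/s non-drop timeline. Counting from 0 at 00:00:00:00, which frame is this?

Total seconds to the label: (0 × 3600 + 24 × 60 + 10) = 1450.
Frame index = 1450 × 30 + 9 = 43509.

43509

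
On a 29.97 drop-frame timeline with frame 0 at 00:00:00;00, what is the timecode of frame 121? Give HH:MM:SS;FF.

00:00:04;01

Each 10-minute DF block holds 10 × 60 × 30 − 9 × 2 = 17982 frames. 121 ÷ 17982 → 0 full blocks, remainder 121.
Within the partial block the first minute is 1800 frames and each further minute 1798, so 0 further minute boundaries passed. Total skipped labels = 18 × 0 + 2 × 0 = 0.
Non-drop label index = 121 + 0 = 121; at 30 labels/s that is 00:00:04:01, i.e. DF 00:00:04;01.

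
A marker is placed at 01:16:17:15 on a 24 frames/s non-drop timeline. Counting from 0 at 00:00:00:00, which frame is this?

Total seconds to the label: (1 × 3600 + 16 × 60 + 17) = 4577.
Frame index = 4577 × 24 + 15 = 109863.

109863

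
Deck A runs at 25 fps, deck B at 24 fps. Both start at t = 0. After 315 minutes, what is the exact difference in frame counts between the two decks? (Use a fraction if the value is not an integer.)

18900 frames

315 min = 18900 s.
A emits 25 × 18900 = 472500 frames; B emits 24 × 18900 = 453600.
Difference = 18900 frames; B is behind A.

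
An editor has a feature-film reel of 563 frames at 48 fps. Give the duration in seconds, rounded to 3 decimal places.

11.729 seconds

Running time = 563 × 1/48 = 563/48 s ≈ 11.729 s.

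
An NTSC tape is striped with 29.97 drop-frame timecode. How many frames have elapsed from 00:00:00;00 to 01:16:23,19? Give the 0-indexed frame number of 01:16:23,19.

As if non-drop at 30 labels/s: (1 × 3600 + 16 × 60 + 23) × 30 + 19 = 137509.
Minute boundaries passed: 76; those not divisible by 10: 76 − 7 = 69; dropped labels = 2 × 69 = 138.
Actual frame index = 137509 − 138 = 137371.

137371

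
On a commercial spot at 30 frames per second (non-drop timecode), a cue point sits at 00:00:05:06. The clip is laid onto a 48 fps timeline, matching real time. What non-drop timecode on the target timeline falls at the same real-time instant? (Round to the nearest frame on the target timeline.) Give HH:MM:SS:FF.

Source frame index: (0×3600 + 0×60 + 5) × 30 + 6 = 156.
Real time: 156 / (30) = 26/5 s.
Target frame: (26/5) × (48) = 1248/5 ≈ 249.600 → 250.
At 48 labels/s: frame 250 → 00:00:05:10.

00:00:05:10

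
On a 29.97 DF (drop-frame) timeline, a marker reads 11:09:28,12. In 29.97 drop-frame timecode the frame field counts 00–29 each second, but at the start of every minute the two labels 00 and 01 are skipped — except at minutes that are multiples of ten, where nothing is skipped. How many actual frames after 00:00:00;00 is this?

Complete 10-minute blocks: 66, each 17982 frames → 1186812.
Remaining 9 whole minutes in the current block: 1800 + 8 × 1798 = 16184 frames.
Within the current minute: 28 × 30 + 12 − 2 = 850 (labels ;00/;01 skipped at this minute). Total = 1186812 + 16184 + 850 = 1203846.

1203846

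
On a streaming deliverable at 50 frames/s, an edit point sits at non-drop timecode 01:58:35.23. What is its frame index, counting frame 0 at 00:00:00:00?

frame 355773

Total seconds to the label: (1 × 3600 + 58 × 60 + 35) = 7115.
Frame index = 7115 × 50 + 23 = 355773.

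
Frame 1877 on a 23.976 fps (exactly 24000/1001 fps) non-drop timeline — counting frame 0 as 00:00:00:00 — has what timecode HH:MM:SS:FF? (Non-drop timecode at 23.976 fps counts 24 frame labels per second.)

1877 ÷ 24 = 78 full seconds, remainder 5 frames.
78 s = 0 h 1 min 18 s.
Timecode: 00:01:18:05.

00:01:18:05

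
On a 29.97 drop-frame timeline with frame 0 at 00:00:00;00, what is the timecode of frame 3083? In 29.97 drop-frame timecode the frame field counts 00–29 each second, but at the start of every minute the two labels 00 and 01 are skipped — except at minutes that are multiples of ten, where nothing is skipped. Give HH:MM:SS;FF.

00:01:42;25

Each 10-minute DF block holds 10 × 60 × 30 − 9 × 2 = 17982 frames. 3083 ÷ 17982 → 0 full blocks, remainder 3083.
Within the partial block the first minute is 1800 frames and each further minute 1798, so 1 further minute boundary passed. Total skipped labels = 18 × 0 + 2 × 1 = 2.
Non-drop label index = 3083 + 2 = 3085; at 30 labels/s that is 00:01:42:25, i.e. DF 00:01:42;25.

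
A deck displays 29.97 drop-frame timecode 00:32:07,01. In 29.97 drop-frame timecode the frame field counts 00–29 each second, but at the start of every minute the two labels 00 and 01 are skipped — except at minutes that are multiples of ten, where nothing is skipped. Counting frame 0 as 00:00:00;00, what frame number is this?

Complete 10-minute blocks: 3, each 17982 frames → 53946.
Remaining 2 whole minutes in the current block: 1800 + 1 × 1798 = 3598 frames.
Within the current minute: 7 × 30 + 1 − 2 = 209 (labels ;00/;01 skipped at this minute). Total = 53946 + 3598 + 209 = 57753.

57753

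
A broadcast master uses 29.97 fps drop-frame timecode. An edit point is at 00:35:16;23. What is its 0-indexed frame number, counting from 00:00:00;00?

Complete 10-minute blocks: 3, each 17982 frames → 53946.
Remaining 5 whole minutes in the current block: 1800 + 4 × 1798 = 8992 frames.
Within the current minute: 16 × 30 + 23 − 2 = 501 (labels ;00/;01 skipped at this minute). Total = 53946 + 8992 + 501 = 63439.

63439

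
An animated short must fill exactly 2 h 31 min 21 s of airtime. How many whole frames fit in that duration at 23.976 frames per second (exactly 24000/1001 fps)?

217726 frames

2 h 31 min 21 s = 9081 s.
Frames = 9081 × 24000/1001 = 217944000/1001 ≈ 217726.2737.
Complete frames: 217726.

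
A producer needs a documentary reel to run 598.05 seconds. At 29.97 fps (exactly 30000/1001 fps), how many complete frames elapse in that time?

Frames = 598.05 × 30000/1001 = 17941500/1001 ≈ 17923.5764.
Complete frames: 17923.

17923 frames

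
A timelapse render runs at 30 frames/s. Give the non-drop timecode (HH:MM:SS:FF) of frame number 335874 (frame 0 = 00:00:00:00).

335874 ÷ 30 = 11195 full seconds, remainder 24 frames.
11195 s = 3 h 6 min 35 s.
Timecode: 03:06:35:24.

03:06:35:24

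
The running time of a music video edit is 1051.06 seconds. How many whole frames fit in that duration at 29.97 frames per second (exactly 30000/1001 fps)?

31500 frames

Frames = 1051.06 × 30000/1001 = 31531800/1001 ≈ 31500.2997.
Complete frames: 31500.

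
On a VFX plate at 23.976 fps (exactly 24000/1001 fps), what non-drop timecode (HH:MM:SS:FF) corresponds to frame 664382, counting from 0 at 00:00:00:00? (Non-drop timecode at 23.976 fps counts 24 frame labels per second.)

07:41:22:14

664382 ÷ 24 = 27682 full seconds, remainder 14 frames.
27682 s = 7 h 41 min 22 s.
Timecode: 07:41:22:14.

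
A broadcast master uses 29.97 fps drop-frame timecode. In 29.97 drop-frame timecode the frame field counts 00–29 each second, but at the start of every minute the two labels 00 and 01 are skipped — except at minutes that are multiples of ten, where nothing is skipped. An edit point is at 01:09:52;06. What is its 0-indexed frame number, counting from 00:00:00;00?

As if non-drop at 30 labels/s: (1 × 3600 + 9 × 60 + 52) × 30 + 6 = 125766.
Minute boundaries passed: 69; those not divisible by 10: 69 − 6 = 63; dropped labels = 2 × 63 = 126.
Actual frame index = 125766 − 126 = 125640.

125640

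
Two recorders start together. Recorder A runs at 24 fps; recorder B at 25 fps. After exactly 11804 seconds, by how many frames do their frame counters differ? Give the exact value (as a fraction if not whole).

11804 frames

A emits 24 × 11804 = 283296 frames; B emits 25 × 11804 = 295100.
Difference = 11804 frames; B is ahead of A.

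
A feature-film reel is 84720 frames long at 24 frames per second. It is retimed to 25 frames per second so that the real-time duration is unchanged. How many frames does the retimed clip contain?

Target frames = source frames × (target rate / source rate) = 84720 × (25)/(24) = 84720 × 25/24 = 88250.

88250 frames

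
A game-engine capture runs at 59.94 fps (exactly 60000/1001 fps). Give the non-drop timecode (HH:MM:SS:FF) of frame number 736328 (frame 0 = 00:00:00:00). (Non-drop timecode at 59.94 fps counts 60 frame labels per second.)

736328 ÷ 60 = 12272 full seconds, remainder 8 frames.
12272 s = 3 h 24 min 32 s.
Timecode: 03:24:32:08.

03:24:32:08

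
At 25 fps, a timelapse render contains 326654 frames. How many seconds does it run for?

Running time = 326654 / (25) = 13066.16 s.

13066.16 seconds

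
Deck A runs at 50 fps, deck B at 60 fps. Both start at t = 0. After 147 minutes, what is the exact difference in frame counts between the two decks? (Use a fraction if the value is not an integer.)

88200 frames

147 min = 8820 s.
A emits 50 × 8820 = 441000 frames; B emits 60 × 8820 = 529200.
Difference = 88200 frames; B is ahead of A.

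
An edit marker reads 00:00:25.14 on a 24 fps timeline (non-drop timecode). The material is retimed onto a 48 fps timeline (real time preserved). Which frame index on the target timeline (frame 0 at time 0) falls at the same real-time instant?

frame 1228

Source frame index: (0×3600 + 0×60 + 25) × 24 + 14 = 614.
Real time: 614 / (24) = 307/12 s.
Target frame: (307/12) × (48) = 1228.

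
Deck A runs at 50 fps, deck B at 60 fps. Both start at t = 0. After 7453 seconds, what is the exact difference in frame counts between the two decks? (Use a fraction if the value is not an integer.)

A emits 50 × 7453 = 372650 frames; B emits 60 × 7453 = 447180.
Difference = 74530 frames; B is ahead of A.

74530 frames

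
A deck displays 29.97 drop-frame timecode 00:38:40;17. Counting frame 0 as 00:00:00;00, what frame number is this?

As if non-drop at 30 labels/s: (0 × 3600 + 38 × 60 + 40) × 30 + 17 = 69617.
Minute boundaries passed: 38; those not divisible by 10: 38 − 3 = 35; dropped labels = 2 × 35 = 70.
Actual frame index = 69617 − 70 = 69547.

69547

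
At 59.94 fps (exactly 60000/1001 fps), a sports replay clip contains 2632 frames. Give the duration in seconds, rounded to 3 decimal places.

43.911 seconds

Running time = 2632 × 1001/60000 = 329329/7500 s ≈ 43.911 s.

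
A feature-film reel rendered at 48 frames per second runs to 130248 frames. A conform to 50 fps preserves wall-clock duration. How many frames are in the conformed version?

135675 frames

Target frames = source frames × (target rate / source rate) = 130248 × (50)/(48) = 130248 × 25/24 = 135675.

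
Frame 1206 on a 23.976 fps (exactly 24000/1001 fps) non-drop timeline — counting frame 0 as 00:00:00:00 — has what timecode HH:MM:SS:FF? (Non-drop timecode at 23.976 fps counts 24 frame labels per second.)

1206 ÷ 24 = 50 full seconds, remainder 6 frames.
50 s = 0 h 0 min 50 s.
Timecode: 00:00:50:06.

00:00:50:06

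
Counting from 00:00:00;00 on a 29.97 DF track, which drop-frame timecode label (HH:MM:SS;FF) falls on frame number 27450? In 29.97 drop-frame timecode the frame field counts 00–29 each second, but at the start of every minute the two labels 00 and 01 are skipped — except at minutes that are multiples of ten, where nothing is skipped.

00:15:15;28

Ten DF minutes hold 17982 frames, so frame 27450 lies in block 1 (frames 17982–35963) with 9468 frames into that block.
The block's first minute is 1800 frames and the rest 1798 each; 9468 frames reaches minute 5, so 1 × 18 + 5 × 2 = 28 labels have been skipped so far.
Adding those back, label number 27450 + 28 = 27478 at 30 labels/s is 915 s + 28 f = 0 h 15 min 15 s frame 28, i.e. 00:15:15;28.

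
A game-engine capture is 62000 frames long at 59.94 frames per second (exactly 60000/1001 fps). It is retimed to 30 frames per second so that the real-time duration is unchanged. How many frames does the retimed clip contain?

Target frames = source frames × (target rate / source rate) = 62000 × (30)/(60000/1001) = 62000 × 1001/2000 = 31031.

31031 frames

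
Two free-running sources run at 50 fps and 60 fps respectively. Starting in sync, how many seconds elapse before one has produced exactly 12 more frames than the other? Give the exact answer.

The gap grows by |60 − 50| = 10 frames per second.
Time for a 12-frame gap: 12 ÷ (10) = 1.2 s.

1.2 seconds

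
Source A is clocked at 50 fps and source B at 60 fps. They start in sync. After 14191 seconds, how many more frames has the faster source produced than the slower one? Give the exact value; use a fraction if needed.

141910 frames

A emits 50 × 14191 = 709550 frames; B emits 60 × 14191 = 851460.
Difference = 141910 frames; B is ahead of A.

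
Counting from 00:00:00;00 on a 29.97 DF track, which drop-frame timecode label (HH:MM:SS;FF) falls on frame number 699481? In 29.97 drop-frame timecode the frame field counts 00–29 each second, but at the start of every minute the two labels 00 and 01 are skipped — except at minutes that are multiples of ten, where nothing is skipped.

06:28:59;11

Ten DF minutes hold 17982 frames, so frame 699481 lies in block 38 (frames 683316–701297) with 16165 frames into that block.
The block's first minute is 1800 frames and the rest 1798 each; 16165 frames reaches minute 8, so 38 × 18 + 8 × 2 = 700 labels have been skipped so far.
Adding those back, label number 699481 + 700 = 700181 at 30 labels/s is 23339 s + 11 f = 6 h 28 min 59 s frame 11, i.e. 06:28:59;11.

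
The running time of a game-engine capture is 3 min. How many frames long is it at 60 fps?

10800 frames

3 min = 180 s.
Frames = 180 × 60 = 10800.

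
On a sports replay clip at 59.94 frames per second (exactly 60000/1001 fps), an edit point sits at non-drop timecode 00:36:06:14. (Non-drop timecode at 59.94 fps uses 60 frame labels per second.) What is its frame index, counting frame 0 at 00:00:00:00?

frame 129974

Total seconds to the label: (0 × 3600 + 36 × 60 + 6) = 2166.
Frame index = 2166 × 60 + 14 = 129974.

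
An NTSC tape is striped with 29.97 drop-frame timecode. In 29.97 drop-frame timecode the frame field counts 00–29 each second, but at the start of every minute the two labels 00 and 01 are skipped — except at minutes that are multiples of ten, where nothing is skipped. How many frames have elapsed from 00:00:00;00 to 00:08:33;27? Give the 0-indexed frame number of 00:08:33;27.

15401

As if non-drop at 30 labels/s: (0 × 3600 + 8 × 60 + 33) × 30 + 27 = 15417.
Minute boundaries passed: 8; those not divisible by 10: 8 − 0 = 8; dropped labels = 2 × 8 = 16.
Actual frame index = 15417 − 16 = 15401.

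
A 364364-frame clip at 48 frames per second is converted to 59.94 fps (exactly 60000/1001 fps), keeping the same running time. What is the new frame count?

Target frames = source frames × (target rate / source rate) = 364364 × (60000/1001)/(48) = 364364 × 1250/1001 = 455000.

455000 frames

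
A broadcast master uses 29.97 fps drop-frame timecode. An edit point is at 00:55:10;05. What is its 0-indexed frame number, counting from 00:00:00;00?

As if non-drop at 30 labels/s: (0 × 3600 + 55 × 60 + 10) × 30 + 5 = 99305.
Minute boundaries passed: 55; those not divisible by 10: 55 − 5 = 50; dropped labels = 2 × 50 = 100.
Actual frame index = 99305 − 100 = 99205.

99205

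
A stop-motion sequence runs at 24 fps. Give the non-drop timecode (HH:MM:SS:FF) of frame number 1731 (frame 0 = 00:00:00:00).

00:01:12:03

1731 ÷ 24 = 72 full seconds, remainder 3 frames.
72 s = 0 h 1 min 12 s.
Timecode: 00:01:12:03.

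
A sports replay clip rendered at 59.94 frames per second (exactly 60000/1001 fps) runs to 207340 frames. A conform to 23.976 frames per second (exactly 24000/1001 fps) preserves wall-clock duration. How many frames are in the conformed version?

82936 frames

Target frames = source frames × (target rate / source rate) = 207340 × (24000/1001)/(60000/1001) = 207340 × 2/5 = 82936.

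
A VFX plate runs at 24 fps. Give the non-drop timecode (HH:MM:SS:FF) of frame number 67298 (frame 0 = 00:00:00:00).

00:46:44:02

67298 ÷ 24 = 2804 full seconds, remainder 2 frames.
2804 s = 0 h 46 min 44 s.
Timecode: 00:46:44:02.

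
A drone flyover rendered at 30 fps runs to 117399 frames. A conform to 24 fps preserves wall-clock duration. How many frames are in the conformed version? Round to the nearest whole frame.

Frames at target rate = 117399 × (24) / (30) = 469596/5 ≈ 93919.200.
Nearest whole frame: 93919.

93919 frames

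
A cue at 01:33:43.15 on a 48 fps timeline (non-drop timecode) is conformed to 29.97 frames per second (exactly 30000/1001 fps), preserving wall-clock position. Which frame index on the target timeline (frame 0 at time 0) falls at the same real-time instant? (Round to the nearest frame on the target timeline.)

Source frame index: (1×3600 + 33×60 + 43) × 48 + 15 = 269919.
Real time: 269919 / (48) = 89973/16 s.
Target frame: (89973/16) × (30000/1001) = 12976875/77 ≈ 168530.844 → 168531.

frame 168531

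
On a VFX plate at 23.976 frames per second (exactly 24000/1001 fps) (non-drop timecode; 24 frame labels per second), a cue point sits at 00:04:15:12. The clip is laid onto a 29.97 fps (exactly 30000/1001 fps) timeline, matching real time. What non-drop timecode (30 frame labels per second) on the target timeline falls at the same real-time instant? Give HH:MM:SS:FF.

Source frame index: (0×3600 + 4×60 + 15) × 24 + 12 = 6132.
Real time: 6132 / (24000/1001) = 511511/2000 s.
Target frame: (511511/2000) × (30000/1001) = 7665.
At 30 labels/s: frame 7665 → 00:04:15:15.

00:04:15:15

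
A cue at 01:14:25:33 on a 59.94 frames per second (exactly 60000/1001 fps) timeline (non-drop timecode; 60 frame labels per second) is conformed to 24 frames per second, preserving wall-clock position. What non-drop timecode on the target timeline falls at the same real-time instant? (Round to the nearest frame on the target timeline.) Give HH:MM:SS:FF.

Source frame index: (1×3600 + 14×60 + 25) × 60 + 33 = 267933.
Real time: 267933 / (60000/1001) = 89400311/20000 s.
Target frame: (89400311/20000) × (24) = 268200933/2500 ≈ 107280.373 → 107280.
At 24 labels/s: frame 107280 → 01:14:30:00.

01:14:30:00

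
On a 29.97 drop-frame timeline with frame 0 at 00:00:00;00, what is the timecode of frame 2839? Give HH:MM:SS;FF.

Each 10-minute DF block holds 10 × 60 × 30 − 9 × 2 = 17982 frames. 2839 ÷ 17982 → 0 full blocks, remainder 2839.
Within the partial block the first minute is 1800 frames and each further minute 1798, so 1 further minute boundary passed. Total skipped labels = 18 × 0 + 2 × 1 = 2.
Non-drop label index = 2839 + 2 = 2841; at 30 labels/s that is 00:01:34:21, i.e. DF 00:01:34;21.

00:01:34;21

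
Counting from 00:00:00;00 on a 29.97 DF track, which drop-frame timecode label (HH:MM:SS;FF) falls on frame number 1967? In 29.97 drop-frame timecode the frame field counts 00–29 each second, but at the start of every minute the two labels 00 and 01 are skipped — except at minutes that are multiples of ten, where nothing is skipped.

Ten DF minutes hold 17982 frames, so frame 1967 lies in block 0 (frames 0–17981) with 1967 frames into that block.
The block's first minute is 1800 frames and the rest 1798 each; 1967 frames reaches minute 1, so 0 × 18 + 1 × 2 = 2 labels have been skipped so far.
Adding those back, label number 1967 + 2 = 1969 at 30 labels/s is 65 s + 19 f = 0 h 1 min 5 s frame 19, i.e. 00:01:05;19.

00:01:05;19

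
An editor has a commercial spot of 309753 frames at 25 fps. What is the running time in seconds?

12390.12 seconds

Running time = 309753 / (25) = 12390.12 s.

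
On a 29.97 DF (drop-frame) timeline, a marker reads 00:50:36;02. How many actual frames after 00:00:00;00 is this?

90992

As if non-drop at 30 labels/s: (0 × 3600 + 50 × 60 + 36) × 30 + 2 = 91082.
Minute boundaries passed: 50; those not divisible by 10: 50 − 5 = 45; dropped labels = 2 × 45 = 90.
Actual frame index = 91082 − 90 = 90992.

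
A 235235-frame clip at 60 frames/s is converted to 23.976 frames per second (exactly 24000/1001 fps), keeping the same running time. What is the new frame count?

Target frames = source frames × (target rate / source rate) = 235235 × (24000/1001)/(60) = 235235 × 400/1001 = 94000.

94000 frames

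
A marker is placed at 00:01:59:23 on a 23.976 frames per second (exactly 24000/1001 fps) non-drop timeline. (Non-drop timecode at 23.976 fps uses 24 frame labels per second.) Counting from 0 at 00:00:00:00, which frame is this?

Total seconds to the label: (0 × 3600 + 1 × 60 + 59) = 119.
Frame index = 119 × 24 + 23 = 2879.

2879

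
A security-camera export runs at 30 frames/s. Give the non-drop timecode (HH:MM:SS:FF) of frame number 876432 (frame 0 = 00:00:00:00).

08:06:54:12

876432 ÷ 30 = 29214 full seconds, remainder 12 frames.
29214 s = 8 h 6 min 54 s.
Timecode: 08:06:54:12.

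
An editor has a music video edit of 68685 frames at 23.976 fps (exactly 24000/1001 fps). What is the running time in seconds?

Running time = 68685 / (24000/1001) = 2864.736875 s.

2864.736875 seconds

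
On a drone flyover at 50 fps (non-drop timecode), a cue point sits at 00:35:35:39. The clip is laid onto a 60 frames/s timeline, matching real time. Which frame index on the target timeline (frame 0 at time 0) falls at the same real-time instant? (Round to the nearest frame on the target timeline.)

frame 128147

Source frame index: (0×3600 + 35×60 + 35) × 50 + 39 = 106789.
Real time: 106789 / (50) = 106789/50 s.
Target frame: (106789/50) × (60) = 640734/5 ≈ 128146.800 → 128147.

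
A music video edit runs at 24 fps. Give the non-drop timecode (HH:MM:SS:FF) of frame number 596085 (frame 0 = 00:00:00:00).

596085 ÷ 24 = 24836 full seconds, remainder 21 frames.
24836 s = 6 h 53 min 56 s.
Timecode: 06:53:56:21.

06:53:56:21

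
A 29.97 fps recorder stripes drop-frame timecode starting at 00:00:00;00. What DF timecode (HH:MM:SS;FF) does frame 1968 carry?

Ten DF minutes hold 17982 frames, so frame 1968 lies in block 0 (frames 0–17981) with 1968 frames into that block.
The block's first minute is 1800 frames and the rest 1798 each; 1968 frames reaches minute 1, so 0 × 18 + 1 × 2 = 2 labels have been skipped so far.
Adding those back, label number 1968 + 2 = 1970 at 30 labels/s is 65 s + 20 f = 0 h 1 min 5 s frame 20, i.e. 00:01:05;20.

00:01:05;20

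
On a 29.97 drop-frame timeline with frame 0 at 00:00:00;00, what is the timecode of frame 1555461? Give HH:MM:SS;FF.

14:25:00;19

Each 10-minute DF block holds 10 × 60 × 30 − 9 × 2 = 17982 frames. 1555461 ÷ 17982 → 86 full blocks, remainder 9009.
Within the partial block the first minute is 1800 frames and each further minute 1798, so 5 further minute boundaries passed. Total skipped labels = 18 × 86 + 2 × 5 = 1558.
Non-drop label index = 1555461 + 1558 = 1557019; at 30 labels/s that is 14:25:00:19, i.e. DF 14:25:00;19.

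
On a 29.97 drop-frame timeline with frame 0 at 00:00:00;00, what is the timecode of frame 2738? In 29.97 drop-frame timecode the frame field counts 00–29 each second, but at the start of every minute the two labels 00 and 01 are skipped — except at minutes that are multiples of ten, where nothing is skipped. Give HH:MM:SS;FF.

Each 10-minute DF block holds 10 × 60 × 30 − 9 × 2 = 17982 frames. 2738 ÷ 17982 → 0 full blocks, remainder 2738.
Within the partial block the first minute is 1800 frames and each further minute 1798, so 1 further minute boundary passed. Total skipped labels = 18 × 0 + 2 × 1 = 2.
Non-drop label index = 2738 + 2 = 2740; at 30 labels/s that is 00:01:31:10, i.e. DF 00:01:31;10.

00:01:31;10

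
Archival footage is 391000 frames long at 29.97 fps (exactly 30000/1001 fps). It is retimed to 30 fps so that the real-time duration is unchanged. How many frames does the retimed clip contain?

Target frames = source frames × (target rate / source rate) = 391000 × (30)/(30000/1001) = 391000 × 1001/1000 = 391391.

391391 frames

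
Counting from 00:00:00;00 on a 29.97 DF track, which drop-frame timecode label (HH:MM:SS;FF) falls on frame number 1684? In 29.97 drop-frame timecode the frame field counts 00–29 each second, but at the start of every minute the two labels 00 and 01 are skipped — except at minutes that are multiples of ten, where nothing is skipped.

00:00:56;04

Each 10-minute DF block holds 10 × 60 × 30 − 9 × 2 = 17982 frames. 1684 ÷ 17982 → 0 full blocks, remainder 1684.
Within the partial block the first minute is 1800 frames and each further minute 1798, so 0 further minute boundaries passed. Total skipped labels = 18 × 0 + 2 × 0 = 0.
Non-drop label index = 1684 + 0 = 1684; at 30 labels/s that is 00:00:56:04, i.e. DF 00:00:56;04.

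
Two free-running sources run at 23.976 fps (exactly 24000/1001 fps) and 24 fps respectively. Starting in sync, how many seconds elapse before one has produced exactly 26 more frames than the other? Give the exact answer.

The gap grows by |24 − 24000/1001| = 24/1001 frames per second.
Time for a 26-frame gap: 26 ÷ (24/1001) = 13013/12 s.

13013/12 seconds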